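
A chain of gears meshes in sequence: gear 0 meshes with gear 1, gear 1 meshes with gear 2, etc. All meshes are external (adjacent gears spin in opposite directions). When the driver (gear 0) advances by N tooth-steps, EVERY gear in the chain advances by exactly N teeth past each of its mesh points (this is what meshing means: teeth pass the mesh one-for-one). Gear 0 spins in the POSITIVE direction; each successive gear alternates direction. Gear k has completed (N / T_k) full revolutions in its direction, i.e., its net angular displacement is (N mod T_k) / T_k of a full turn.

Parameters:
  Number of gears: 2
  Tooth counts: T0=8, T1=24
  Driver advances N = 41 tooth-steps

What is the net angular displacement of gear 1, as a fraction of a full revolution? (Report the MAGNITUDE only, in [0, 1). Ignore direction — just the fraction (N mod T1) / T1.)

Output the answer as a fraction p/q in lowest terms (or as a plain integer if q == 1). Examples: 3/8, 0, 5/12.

Chain of 2 gears, tooth counts: [8, 24]
  gear 0: T0=8, direction=positive, advance = 41 mod 8 = 1 teeth = 1/8 turn
  gear 1: T1=24, direction=negative, advance = 41 mod 24 = 17 teeth = 17/24 turn
Gear 1: 41 mod 24 = 17
Fraction = 17 / 24 = 17/24 (gcd(17,24)=1) = 17/24

Answer: 17/24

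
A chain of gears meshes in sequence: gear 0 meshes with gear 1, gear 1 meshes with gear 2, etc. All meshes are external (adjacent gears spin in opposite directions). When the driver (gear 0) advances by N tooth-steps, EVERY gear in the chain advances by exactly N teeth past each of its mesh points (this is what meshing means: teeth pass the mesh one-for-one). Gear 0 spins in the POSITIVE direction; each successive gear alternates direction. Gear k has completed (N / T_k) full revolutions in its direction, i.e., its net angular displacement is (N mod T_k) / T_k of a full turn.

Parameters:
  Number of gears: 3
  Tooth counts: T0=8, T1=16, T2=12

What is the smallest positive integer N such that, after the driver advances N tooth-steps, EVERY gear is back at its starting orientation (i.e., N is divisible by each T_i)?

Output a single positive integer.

Gear k returns to start when N is a multiple of T_k.
All gears at start simultaneously when N is a common multiple of [8, 16, 12]; the smallest such N is lcm(8, 16, 12).
Start: lcm = T0 = 8
Fold in T1=16: gcd(8, 16) = 8; lcm(8, 16) = 8 * 16 / 8 = 128 / 8 = 16
Fold in T2=12: gcd(16, 12) = 4; lcm(16, 12) = 16 * 12 / 4 = 192 / 4 = 48
Full cycle length = 48

Answer: 48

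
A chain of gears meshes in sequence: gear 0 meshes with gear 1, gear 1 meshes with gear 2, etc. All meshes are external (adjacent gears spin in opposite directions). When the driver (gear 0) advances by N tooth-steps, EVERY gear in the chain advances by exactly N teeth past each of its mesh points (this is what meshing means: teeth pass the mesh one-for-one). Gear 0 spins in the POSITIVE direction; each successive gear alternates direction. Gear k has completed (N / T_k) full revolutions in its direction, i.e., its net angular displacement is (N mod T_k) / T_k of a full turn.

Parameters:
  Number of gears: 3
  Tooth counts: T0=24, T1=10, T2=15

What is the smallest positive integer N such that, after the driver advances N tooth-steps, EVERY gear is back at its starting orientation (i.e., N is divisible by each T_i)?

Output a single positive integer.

Answer: 120

Derivation:
Gear k returns to start when N is a multiple of T_k.
All gears at start simultaneously when N is a common multiple of [24, 10, 15]; the smallest such N is lcm(24, 10, 15).
Start: lcm = T0 = 24
Fold in T1=10: gcd(24, 10) = 2; lcm(24, 10) = 24 * 10 / 2 = 240 / 2 = 120
Fold in T2=15: gcd(120, 15) = 15; lcm(120, 15) = 120 * 15 / 15 = 1800 / 15 = 120
Full cycle length = 120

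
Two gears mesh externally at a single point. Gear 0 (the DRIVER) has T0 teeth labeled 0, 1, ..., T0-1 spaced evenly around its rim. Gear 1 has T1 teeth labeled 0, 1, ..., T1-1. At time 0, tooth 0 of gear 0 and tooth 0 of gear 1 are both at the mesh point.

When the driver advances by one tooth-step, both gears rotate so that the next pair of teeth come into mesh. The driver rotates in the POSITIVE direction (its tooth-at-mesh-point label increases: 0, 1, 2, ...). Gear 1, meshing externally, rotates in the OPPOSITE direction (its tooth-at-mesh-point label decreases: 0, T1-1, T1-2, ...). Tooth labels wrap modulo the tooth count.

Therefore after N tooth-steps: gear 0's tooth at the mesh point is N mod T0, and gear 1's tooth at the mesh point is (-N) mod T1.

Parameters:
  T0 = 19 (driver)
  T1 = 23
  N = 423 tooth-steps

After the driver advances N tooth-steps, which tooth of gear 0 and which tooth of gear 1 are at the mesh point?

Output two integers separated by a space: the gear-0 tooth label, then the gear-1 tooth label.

Answer: 5 14

Derivation:
Gear 0 (driver, T0=19): tooth at mesh = N mod T0
  423 = 22 * 19 + 5, so 423 mod 19 = 5
  gear 0 tooth = 5
Gear 1 (driven, T1=23): tooth at mesh = (-N) mod T1
  423 = 18 * 23 + 9, so 423 mod 23 = 9
  (-423) mod 23 = (-9) mod 23 = 23 - 9 = 14
Mesh after 423 steps: gear-0 tooth 5 meets gear-1 tooth 14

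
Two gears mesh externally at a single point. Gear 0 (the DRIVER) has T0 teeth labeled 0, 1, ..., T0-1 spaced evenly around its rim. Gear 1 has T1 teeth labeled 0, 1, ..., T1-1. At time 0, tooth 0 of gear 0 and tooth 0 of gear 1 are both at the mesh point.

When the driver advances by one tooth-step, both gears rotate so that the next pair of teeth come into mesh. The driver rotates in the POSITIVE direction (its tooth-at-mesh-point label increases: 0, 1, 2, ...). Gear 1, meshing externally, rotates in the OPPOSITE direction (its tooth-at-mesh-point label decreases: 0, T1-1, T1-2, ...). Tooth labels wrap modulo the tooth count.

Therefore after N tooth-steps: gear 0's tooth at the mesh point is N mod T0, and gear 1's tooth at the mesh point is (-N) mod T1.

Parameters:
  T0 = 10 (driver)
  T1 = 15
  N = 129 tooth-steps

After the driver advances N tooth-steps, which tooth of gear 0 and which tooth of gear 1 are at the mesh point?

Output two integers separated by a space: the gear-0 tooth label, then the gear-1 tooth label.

Gear 0 (driver, T0=10): tooth at mesh = N mod T0
  129 = 12 * 10 + 9, so 129 mod 10 = 9
  gear 0 tooth = 9
Gear 1 (driven, T1=15): tooth at mesh = (-N) mod T1
  129 = 8 * 15 + 9, so 129 mod 15 = 9
  (-129) mod 15 = (-9) mod 15 = 15 - 9 = 6
Mesh after 129 steps: gear-0 tooth 9 meets gear-1 tooth 6

Answer: 9 6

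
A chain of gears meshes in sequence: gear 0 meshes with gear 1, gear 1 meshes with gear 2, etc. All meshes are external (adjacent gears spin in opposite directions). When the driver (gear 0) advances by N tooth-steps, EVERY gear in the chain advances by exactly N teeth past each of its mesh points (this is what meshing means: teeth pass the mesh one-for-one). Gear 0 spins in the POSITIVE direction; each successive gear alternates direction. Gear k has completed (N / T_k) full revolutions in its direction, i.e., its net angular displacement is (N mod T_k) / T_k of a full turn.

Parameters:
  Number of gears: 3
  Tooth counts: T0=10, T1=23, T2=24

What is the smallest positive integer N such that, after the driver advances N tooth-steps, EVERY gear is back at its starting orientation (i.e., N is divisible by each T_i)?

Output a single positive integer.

Gear k returns to start when N is a multiple of T_k.
All gears at start simultaneously when N is a common multiple of [10, 23, 24]; the smallest such N is lcm(10, 23, 24).
Start: lcm = T0 = 10
Fold in T1=23: gcd(10, 23) = 1; lcm(10, 23) = 10 * 23 / 1 = 230 / 1 = 230
Fold in T2=24: gcd(230, 24) = 2; lcm(230, 24) = 230 * 24 / 2 = 5520 / 2 = 2760
Full cycle length = 2760

Answer: 2760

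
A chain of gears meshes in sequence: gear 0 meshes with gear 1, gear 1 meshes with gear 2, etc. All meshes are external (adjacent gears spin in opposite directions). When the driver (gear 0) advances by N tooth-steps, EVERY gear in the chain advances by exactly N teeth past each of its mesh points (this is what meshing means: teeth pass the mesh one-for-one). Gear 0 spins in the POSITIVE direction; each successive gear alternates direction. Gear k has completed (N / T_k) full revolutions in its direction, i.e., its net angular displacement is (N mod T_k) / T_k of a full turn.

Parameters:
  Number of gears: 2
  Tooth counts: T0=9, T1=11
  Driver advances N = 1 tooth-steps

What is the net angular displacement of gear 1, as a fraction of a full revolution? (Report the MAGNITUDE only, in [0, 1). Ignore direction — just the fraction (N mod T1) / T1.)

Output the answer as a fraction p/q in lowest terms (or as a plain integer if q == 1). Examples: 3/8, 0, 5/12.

Chain of 2 gears, tooth counts: [9, 11]
  gear 0: T0=9, direction=positive, advance = 1 mod 9 = 1 teeth = 1/9 turn
  gear 1: T1=11, direction=negative, advance = 1 mod 11 = 1 teeth = 1/11 turn
Gear 1: 1 mod 11 = 1
Fraction = 1 / 11 = 1/11 (gcd(1,11)=1) = 1/11

Answer: 1/11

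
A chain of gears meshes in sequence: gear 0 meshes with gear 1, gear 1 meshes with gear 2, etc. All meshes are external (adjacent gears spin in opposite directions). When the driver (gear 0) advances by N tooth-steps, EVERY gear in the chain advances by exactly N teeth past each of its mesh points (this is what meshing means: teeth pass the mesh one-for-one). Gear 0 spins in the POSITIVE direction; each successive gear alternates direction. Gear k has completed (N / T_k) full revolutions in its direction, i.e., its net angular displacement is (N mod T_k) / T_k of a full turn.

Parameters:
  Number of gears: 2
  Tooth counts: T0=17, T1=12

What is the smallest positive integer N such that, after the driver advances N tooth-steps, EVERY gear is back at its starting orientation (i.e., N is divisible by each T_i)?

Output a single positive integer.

Answer: 204

Derivation:
Gear k returns to start when N is a multiple of T_k.
All gears at start simultaneously when N is a common multiple of [17, 12]; the smallest such N is lcm(17, 12).
Start: lcm = T0 = 17
Fold in T1=12: gcd(17, 12) = 1; lcm(17, 12) = 17 * 12 / 1 = 204 / 1 = 204
Full cycle length = 204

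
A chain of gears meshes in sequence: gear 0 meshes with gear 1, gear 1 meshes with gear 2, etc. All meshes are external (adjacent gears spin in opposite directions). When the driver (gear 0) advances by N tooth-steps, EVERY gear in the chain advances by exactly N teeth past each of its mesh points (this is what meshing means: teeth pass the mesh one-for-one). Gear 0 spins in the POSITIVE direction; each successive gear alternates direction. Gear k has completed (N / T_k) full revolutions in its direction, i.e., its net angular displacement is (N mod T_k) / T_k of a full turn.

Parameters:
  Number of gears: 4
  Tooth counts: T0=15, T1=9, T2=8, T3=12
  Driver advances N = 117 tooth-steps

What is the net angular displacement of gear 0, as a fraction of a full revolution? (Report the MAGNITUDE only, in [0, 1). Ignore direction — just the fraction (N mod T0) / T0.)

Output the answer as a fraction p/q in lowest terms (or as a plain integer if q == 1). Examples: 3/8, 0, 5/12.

Chain of 4 gears, tooth counts: [15, 9, 8, 12]
  gear 0: T0=15, direction=positive, advance = 117 mod 15 = 12 teeth = 12/15 turn
  gear 1: T1=9, direction=negative, advance = 117 mod 9 = 0 teeth = 0/9 turn
  gear 2: T2=8, direction=positive, advance = 117 mod 8 = 5 teeth = 5/8 turn
  gear 3: T3=12, direction=negative, advance = 117 mod 12 = 9 teeth = 9/12 turn
Gear 0: 117 mod 15 = 12
Fraction = 12 / 15 = 4/5 (gcd(12,15)=3) = 4/5

Answer: 4/5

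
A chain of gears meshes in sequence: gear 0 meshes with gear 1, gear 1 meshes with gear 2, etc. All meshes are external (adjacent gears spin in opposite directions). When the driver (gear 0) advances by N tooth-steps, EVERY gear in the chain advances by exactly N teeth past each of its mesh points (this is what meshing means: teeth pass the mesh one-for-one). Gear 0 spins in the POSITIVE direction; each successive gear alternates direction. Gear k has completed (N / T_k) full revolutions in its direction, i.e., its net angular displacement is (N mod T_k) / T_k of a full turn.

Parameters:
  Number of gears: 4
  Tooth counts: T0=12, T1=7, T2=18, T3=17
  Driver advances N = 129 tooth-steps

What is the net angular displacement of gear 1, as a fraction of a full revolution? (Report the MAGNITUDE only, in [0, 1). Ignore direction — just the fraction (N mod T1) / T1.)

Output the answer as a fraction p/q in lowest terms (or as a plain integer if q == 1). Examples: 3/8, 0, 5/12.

Answer: 3/7

Derivation:
Chain of 4 gears, tooth counts: [12, 7, 18, 17]
  gear 0: T0=12, direction=positive, advance = 129 mod 12 = 9 teeth = 9/12 turn
  gear 1: T1=7, direction=negative, advance = 129 mod 7 = 3 teeth = 3/7 turn
  gear 2: T2=18, direction=positive, advance = 129 mod 18 = 3 teeth = 3/18 turn
  gear 3: T3=17, direction=negative, advance = 129 mod 17 = 10 teeth = 10/17 turn
Gear 1: 129 mod 7 = 3
Fraction = 3 / 7 = 3/7 (gcd(3,7)=1) = 3/7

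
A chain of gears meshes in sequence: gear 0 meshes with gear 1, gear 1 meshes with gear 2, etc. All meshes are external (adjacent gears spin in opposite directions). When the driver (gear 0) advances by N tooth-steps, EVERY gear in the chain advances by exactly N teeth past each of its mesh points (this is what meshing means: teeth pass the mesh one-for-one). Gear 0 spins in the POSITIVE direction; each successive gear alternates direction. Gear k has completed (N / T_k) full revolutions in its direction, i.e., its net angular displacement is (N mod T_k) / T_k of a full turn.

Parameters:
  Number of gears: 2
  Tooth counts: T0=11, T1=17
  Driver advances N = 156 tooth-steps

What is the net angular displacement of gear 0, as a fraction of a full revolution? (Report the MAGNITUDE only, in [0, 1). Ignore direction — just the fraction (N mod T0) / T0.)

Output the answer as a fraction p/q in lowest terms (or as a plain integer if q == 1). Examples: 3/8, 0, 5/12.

Answer: 2/11

Derivation:
Chain of 2 gears, tooth counts: [11, 17]
  gear 0: T0=11, direction=positive, advance = 156 mod 11 = 2 teeth = 2/11 turn
  gear 1: T1=17, direction=negative, advance = 156 mod 17 = 3 teeth = 3/17 turn
Gear 0: 156 mod 11 = 2
Fraction = 2 / 11 = 2/11 (gcd(2,11)=1) = 2/11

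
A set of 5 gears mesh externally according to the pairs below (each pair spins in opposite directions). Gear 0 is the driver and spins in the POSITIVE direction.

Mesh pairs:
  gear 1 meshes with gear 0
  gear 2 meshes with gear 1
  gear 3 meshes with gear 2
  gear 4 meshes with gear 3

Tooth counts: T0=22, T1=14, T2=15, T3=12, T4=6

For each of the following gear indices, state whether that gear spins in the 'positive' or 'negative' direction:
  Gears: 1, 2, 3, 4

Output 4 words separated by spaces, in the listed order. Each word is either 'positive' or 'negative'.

Gear 0 (driver): positive (depth 0)
  gear 1: meshes with gear 0 -> depth 1 -> negative (opposite of gear 0)
  gear 2: meshes with gear 1 -> depth 2 -> positive (opposite of gear 1)
  gear 3: meshes with gear 2 -> depth 3 -> negative (opposite of gear 2)
  gear 4: meshes with gear 3 -> depth 4 -> positive (opposite of gear 3)
Queried indices 1, 2, 3, 4 -> negative, positive, negative, positive

Answer: negative positive negative positive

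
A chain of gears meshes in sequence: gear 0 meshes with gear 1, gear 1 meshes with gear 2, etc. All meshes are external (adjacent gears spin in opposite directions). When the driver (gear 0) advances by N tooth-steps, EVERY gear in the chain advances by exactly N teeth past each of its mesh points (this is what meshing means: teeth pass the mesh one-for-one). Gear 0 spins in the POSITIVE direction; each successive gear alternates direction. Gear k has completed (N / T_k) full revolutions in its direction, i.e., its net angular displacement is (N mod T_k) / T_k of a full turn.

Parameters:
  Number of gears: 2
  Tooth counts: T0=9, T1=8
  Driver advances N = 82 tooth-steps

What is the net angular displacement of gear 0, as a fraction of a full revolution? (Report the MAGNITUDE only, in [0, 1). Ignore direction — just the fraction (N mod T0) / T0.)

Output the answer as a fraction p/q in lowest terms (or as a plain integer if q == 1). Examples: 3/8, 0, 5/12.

Answer: 1/9

Derivation:
Chain of 2 gears, tooth counts: [9, 8]
  gear 0: T0=9, direction=positive, advance = 82 mod 9 = 1 teeth = 1/9 turn
  gear 1: T1=8, direction=negative, advance = 82 mod 8 = 2 teeth = 2/8 turn
Gear 0: 82 mod 9 = 1
Fraction = 1 / 9 = 1/9 (gcd(1,9)=1) = 1/9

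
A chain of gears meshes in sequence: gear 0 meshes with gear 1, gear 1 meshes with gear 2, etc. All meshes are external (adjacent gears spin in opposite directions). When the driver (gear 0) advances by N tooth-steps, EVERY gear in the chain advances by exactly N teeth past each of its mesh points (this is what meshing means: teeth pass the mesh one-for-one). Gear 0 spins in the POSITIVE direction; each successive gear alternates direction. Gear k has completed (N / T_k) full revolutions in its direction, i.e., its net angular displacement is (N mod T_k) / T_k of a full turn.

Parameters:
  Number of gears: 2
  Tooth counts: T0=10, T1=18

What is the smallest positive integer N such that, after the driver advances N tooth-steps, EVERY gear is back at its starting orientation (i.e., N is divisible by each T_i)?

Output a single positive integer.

Answer: 90

Derivation:
Gear k returns to start when N is a multiple of T_k.
All gears at start simultaneously when N is a common multiple of [10, 18]; the smallest such N is lcm(10, 18).
Start: lcm = T0 = 10
Fold in T1=18: gcd(10, 18) = 2; lcm(10, 18) = 10 * 18 / 2 = 180 / 2 = 90
Full cycle length = 90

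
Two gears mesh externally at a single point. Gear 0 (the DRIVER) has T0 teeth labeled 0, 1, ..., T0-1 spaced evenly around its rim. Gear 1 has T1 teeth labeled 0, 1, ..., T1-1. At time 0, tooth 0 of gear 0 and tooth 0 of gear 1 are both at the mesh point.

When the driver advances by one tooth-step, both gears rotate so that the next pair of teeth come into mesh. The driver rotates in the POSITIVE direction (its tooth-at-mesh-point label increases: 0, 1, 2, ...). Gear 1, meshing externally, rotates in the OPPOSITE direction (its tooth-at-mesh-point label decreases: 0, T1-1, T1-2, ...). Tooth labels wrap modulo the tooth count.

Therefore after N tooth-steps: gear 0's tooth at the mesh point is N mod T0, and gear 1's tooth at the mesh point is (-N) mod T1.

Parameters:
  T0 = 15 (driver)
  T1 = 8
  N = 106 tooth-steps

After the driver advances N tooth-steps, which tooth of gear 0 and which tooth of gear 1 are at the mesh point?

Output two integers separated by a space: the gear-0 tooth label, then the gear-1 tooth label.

Gear 0 (driver, T0=15): tooth at mesh = N mod T0
  106 = 7 * 15 + 1, so 106 mod 15 = 1
  gear 0 tooth = 1
Gear 1 (driven, T1=8): tooth at mesh = (-N) mod T1
  106 = 13 * 8 + 2, so 106 mod 8 = 2
  (-106) mod 8 = (-2) mod 8 = 8 - 2 = 6
Mesh after 106 steps: gear-0 tooth 1 meets gear-1 tooth 6

Answer: 1 6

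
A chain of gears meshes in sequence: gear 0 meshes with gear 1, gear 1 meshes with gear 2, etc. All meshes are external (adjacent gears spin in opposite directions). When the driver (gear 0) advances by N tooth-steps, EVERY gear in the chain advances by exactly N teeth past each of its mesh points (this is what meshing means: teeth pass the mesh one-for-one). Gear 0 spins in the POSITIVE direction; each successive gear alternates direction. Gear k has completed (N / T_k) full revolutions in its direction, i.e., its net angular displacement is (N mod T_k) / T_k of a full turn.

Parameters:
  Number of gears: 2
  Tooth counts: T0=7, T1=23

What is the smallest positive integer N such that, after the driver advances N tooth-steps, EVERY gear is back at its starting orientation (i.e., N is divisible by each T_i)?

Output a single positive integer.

Answer: 161

Derivation:
Gear k returns to start when N is a multiple of T_k.
All gears at start simultaneously when N is a common multiple of [7, 23]; the smallest such N is lcm(7, 23).
Start: lcm = T0 = 7
Fold in T1=23: gcd(7, 23) = 1; lcm(7, 23) = 7 * 23 / 1 = 161 / 1 = 161
Full cycle length = 161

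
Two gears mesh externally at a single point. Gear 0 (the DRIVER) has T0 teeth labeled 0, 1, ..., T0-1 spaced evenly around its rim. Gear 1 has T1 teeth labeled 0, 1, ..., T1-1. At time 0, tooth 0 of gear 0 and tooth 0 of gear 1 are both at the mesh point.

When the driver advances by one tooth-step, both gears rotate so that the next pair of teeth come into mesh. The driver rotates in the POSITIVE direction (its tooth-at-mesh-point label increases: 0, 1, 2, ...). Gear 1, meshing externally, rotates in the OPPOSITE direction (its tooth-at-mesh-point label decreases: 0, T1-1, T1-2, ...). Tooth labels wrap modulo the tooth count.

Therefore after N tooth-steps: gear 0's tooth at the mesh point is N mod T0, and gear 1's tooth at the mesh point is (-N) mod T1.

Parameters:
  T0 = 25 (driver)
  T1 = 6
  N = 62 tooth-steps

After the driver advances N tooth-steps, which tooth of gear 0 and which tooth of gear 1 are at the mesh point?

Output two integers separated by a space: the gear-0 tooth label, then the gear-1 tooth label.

Gear 0 (driver, T0=25): tooth at mesh = N mod T0
  62 = 2 * 25 + 12, so 62 mod 25 = 12
  gear 0 tooth = 12
Gear 1 (driven, T1=6): tooth at mesh = (-N) mod T1
  62 = 10 * 6 + 2, so 62 mod 6 = 2
  (-62) mod 6 = (-2) mod 6 = 6 - 2 = 4
Mesh after 62 steps: gear-0 tooth 12 meets gear-1 tooth 4

Answer: 12 4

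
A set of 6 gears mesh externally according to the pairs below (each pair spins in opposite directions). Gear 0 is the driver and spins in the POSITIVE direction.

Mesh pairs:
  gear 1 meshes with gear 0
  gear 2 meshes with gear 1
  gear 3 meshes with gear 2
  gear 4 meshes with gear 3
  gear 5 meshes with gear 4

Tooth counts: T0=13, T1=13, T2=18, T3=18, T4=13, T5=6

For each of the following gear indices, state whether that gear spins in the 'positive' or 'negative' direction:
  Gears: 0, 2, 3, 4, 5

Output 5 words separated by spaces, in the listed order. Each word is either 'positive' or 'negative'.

Answer: positive positive negative positive negative

Derivation:
Gear 0 (driver): positive (depth 0)
  gear 1: meshes with gear 0 -> depth 1 -> negative (opposite of gear 0)
  gear 2: meshes with gear 1 -> depth 2 -> positive (opposite of gear 1)
  gear 3: meshes with gear 2 -> depth 3 -> negative (opposite of gear 2)
  gear 4: meshes with gear 3 -> depth 4 -> positive (opposite of gear 3)
  gear 5: meshes with gear 4 -> depth 5 -> negative (opposite of gear 4)
Queried indices 0, 2, 3, 4, 5 -> positive, positive, negative, positive, negative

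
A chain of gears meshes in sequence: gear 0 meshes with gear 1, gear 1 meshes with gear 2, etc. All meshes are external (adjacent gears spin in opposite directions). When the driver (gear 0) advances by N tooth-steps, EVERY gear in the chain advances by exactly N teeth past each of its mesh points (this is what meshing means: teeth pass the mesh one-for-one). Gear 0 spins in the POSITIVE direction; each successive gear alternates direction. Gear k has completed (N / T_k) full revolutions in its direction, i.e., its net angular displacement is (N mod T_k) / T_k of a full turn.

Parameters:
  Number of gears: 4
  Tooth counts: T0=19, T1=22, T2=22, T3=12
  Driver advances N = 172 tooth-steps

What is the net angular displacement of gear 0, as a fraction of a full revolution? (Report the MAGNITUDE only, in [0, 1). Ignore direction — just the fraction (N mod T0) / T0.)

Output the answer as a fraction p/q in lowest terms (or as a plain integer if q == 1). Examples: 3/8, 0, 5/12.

Answer: 1/19

Derivation:
Chain of 4 gears, tooth counts: [19, 22, 22, 12]
  gear 0: T0=19, direction=positive, advance = 172 mod 19 = 1 teeth = 1/19 turn
  gear 1: T1=22, direction=negative, advance = 172 mod 22 = 18 teeth = 18/22 turn
  gear 2: T2=22, direction=positive, advance = 172 mod 22 = 18 teeth = 18/22 turn
  gear 3: T3=12, direction=negative, advance = 172 mod 12 = 4 teeth = 4/12 turn
Gear 0: 172 mod 19 = 1
Fraction = 1 / 19 = 1/19 (gcd(1,19)=1) = 1/19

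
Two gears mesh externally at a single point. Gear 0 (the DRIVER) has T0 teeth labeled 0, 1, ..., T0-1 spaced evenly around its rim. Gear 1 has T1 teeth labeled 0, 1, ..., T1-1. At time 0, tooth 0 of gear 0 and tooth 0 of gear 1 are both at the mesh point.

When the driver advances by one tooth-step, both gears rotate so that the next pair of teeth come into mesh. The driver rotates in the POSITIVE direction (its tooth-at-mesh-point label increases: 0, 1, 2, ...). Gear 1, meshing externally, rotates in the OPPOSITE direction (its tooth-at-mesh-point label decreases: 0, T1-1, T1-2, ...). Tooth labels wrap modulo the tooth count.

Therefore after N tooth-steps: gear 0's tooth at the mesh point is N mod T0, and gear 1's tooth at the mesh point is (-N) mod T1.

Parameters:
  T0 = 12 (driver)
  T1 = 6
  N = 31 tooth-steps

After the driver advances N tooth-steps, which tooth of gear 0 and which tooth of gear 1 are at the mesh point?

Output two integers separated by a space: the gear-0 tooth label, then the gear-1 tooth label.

Answer: 7 5

Derivation:
Gear 0 (driver, T0=12): tooth at mesh = N mod T0
  31 = 2 * 12 + 7, so 31 mod 12 = 7
  gear 0 tooth = 7
Gear 1 (driven, T1=6): tooth at mesh = (-N) mod T1
  31 = 5 * 6 + 1, so 31 mod 6 = 1
  (-31) mod 6 = (-1) mod 6 = 6 - 1 = 5
Mesh after 31 steps: gear-0 tooth 7 meets gear-1 tooth 5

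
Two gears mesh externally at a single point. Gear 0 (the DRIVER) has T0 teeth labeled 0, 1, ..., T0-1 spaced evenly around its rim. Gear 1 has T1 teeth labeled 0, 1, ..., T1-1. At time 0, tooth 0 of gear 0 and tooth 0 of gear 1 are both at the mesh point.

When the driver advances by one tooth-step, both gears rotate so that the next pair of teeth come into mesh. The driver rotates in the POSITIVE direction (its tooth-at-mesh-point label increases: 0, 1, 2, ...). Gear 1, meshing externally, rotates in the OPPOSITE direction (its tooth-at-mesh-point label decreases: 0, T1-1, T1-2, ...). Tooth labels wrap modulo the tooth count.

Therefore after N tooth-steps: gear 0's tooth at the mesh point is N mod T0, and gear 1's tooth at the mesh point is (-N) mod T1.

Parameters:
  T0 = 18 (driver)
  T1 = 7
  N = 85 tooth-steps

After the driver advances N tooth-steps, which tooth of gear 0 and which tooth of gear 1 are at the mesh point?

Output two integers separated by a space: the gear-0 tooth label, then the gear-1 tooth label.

Answer: 13 6

Derivation:
Gear 0 (driver, T0=18): tooth at mesh = N mod T0
  85 = 4 * 18 + 13, so 85 mod 18 = 13
  gear 0 tooth = 13
Gear 1 (driven, T1=7): tooth at mesh = (-N) mod T1
  85 = 12 * 7 + 1, so 85 mod 7 = 1
  (-85) mod 7 = (-1) mod 7 = 7 - 1 = 6
Mesh after 85 steps: gear-0 tooth 13 meets gear-1 tooth 6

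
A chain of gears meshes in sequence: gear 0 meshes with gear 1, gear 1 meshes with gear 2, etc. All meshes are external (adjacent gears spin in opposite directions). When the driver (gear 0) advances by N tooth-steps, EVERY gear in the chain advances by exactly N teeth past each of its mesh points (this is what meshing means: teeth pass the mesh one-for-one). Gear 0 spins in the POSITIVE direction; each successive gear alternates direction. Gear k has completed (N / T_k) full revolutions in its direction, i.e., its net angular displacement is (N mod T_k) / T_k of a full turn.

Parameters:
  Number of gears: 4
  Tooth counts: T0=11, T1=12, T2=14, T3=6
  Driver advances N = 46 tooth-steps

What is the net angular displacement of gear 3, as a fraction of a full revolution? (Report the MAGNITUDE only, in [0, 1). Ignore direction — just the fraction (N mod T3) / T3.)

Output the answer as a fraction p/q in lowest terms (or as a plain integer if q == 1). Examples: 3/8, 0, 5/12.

Chain of 4 gears, tooth counts: [11, 12, 14, 6]
  gear 0: T0=11, direction=positive, advance = 46 mod 11 = 2 teeth = 2/11 turn
  gear 1: T1=12, direction=negative, advance = 46 mod 12 = 10 teeth = 10/12 turn
  gear 2: T2=14, direction=positive, advance = 46 mod 14 = 4 teeth = 4/14 turn
  gear 3: T3=6, direction=negative, advance = 46 mod 6 = 4 teeth = 4/6 turn
Gear 3: 46 mod 6 = 4
Fraction = 4 / 6 = 2/3 (gcd(4,6)=2) = 2/3

Answer: 2/3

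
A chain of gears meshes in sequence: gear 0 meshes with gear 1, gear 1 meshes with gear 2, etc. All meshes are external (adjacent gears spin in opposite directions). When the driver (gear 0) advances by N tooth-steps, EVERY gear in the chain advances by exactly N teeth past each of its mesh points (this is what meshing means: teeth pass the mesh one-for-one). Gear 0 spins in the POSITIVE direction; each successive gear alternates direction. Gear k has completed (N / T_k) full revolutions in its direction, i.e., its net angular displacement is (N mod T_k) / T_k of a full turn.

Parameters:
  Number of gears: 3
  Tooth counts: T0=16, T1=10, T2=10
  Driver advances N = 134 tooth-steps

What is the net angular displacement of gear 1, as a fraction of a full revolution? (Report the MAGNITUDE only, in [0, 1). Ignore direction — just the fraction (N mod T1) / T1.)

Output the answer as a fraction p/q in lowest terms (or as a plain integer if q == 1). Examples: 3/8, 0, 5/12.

Answer: 2/5

Derivation:
Chain of 3 gears, tooth counts: [16, 10, 10]
  gear 0: T0=16, direction=positive, advance = 134 mod 16 = 6 teeth = 6/16 turn
  gear 1: T1=10, direction=negative, advance = 134 mod 10 = 4 teeth = 4/10 turn
  gear 2: T2=10, direction=positive, advance = 134 mod 10 = 4 teeth = 4/10 turn
Gear 1: 134 mod 10 = 4
Fraction = 4 / 10 = 2/5 (gcd(4,10)=2) = 2/5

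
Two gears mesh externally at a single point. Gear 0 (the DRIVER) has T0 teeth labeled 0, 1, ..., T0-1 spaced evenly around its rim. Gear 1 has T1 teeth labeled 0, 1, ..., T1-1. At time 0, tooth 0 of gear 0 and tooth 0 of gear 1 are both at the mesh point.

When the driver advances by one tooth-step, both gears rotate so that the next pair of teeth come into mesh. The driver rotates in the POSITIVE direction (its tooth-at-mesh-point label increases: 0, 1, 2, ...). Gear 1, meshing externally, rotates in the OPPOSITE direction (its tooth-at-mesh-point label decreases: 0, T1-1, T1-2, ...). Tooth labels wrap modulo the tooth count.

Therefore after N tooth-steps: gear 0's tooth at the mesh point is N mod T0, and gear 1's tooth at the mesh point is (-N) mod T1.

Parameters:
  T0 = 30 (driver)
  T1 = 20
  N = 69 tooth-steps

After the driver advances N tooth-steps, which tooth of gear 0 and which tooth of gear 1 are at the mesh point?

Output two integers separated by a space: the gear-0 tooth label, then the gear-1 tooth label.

Gear 0 (driver, T0=30): tooth at mesh = N mod T0
  69 = 2 * 30 + 9, so 69 mod 30 = 9
  gear 0 tooth = 9
Gear 1 (driven, T1=20): tooth at mesh = (-N) mod T1
  69 = 3 * 20 + 9, so 69 mod 20 = 9
  (-69) mod 20 = (-9) mod 20 = 20 - 9 = 11
Mesh after 69 steps: gear-0 tooth 9 meets gear-1 tooth 11

Answer: 9 11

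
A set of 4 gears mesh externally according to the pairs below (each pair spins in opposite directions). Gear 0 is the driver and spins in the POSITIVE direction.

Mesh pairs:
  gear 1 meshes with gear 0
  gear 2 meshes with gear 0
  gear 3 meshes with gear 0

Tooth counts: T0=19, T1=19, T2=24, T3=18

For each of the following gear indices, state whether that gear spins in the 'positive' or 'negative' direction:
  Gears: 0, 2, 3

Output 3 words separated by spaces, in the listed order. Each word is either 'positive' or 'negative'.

Gear 0 (driver): positive (depth 0)
  gear 1: meshes with gear 0 -> depth 1 -> negative (opposite of gear 0)
  gear 2: meshes with gear 0 -> depth 1 -> negative (opposite of gear 0)
  gear 3: meshes with gear 0 -> depth 1 -> negative (opposite of gear 0)
Queried indices 0, 2, 3 -> positive, negative, negative

Answer: positive negative negative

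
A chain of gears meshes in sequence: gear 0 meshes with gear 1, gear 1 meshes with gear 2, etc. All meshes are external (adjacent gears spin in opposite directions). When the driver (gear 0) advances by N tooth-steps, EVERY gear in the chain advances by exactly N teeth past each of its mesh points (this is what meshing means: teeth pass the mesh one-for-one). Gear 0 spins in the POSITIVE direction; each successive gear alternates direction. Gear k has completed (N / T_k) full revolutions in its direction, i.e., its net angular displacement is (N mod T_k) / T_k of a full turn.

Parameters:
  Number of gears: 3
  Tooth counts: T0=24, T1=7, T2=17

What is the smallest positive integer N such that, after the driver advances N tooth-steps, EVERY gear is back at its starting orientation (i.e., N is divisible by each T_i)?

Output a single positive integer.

Gear k returns to start when N is a multiple of T_k.
All gears at start simultaneously when N is a common multiple of [24, 7, 17]; the smallest such N is lcm(24, 7, 17).
Start: lcm = T0 = 24
Fold in T1=7: gcd(24, 7) = 1; lcm(24, 7) = 24 * 7 / 1 = 168 / 1 = 168
Fold in T2=17: gcd(168, 17) = 1; lcm(168, 17) = 168 * 17 / 1 = 2856 / 1 = 2856
Full cycle length = 2856

Answer: 2856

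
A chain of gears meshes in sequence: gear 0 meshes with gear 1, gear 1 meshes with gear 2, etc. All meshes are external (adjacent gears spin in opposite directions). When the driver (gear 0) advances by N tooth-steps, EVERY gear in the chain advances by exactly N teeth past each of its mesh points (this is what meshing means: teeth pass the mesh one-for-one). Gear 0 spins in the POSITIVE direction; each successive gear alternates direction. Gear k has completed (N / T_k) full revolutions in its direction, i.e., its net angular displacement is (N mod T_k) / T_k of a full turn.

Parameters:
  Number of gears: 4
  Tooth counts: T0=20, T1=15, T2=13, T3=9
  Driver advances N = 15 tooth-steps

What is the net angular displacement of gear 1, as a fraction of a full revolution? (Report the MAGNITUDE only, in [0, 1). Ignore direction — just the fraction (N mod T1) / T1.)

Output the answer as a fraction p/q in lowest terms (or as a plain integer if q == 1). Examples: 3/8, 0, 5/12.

Answer: 0

Derivation:
Chain of 4 gears, tooth counts: [20, 15, 13, 9]
  gear 0: T0=20, direction=positive, advance = 15 mod 20 = 15 teeth = 15/20 turn
  gear 1: T1=15, direction=negative, advance = 15 mod 15 = 0 teeth = 0/15 turn
  gear 2: T2=13, direction=positive, advance = 15 mod 13 = 2 teeth = 2/13 turn
  gear 3: T3=9, direction=negative, advance = 15 mod 9 = 6 teeth = 6/9 turn
Gear 1: 15 mod 15 = 0
Fraction = 0 / 15 = 0/1 (gcd(0,15)=15) = 0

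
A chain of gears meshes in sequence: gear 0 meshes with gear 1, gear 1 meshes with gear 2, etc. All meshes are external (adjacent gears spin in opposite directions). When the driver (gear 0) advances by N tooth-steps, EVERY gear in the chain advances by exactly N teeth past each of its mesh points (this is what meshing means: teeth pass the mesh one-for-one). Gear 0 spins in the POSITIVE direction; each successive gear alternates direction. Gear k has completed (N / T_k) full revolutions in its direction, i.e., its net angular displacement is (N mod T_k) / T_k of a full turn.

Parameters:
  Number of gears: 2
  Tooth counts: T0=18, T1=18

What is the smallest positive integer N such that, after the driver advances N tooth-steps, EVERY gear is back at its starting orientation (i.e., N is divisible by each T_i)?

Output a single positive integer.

Gear k returns to start when N is a multiple of T_k.
All gears at start simultaneously when N is a common multiple of [18, 18]; the smallest such N is lcm(18, 18).
Start: lcm = T0 = 18
Fold in T1=18: gcd(18, 18) = 18; lcm(18, 18) = 18 * 18 / 18 = 324 / 18 = 18
Full cycle length = 18

Answer: 18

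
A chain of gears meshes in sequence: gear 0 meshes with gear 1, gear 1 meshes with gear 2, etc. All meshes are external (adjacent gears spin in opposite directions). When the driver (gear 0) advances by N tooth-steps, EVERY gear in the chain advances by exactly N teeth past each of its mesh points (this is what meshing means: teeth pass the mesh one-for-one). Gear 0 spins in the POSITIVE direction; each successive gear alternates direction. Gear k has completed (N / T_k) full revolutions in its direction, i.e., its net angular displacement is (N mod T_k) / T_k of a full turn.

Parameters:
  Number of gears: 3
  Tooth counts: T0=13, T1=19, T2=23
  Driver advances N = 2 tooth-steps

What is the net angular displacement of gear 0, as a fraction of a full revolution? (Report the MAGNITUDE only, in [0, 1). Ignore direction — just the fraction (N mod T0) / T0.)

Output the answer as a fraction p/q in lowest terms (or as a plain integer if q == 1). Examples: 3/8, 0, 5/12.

Chain of 3 gears, tooth counts: [13, 19, 23]
  gear 0: T0=13, direction=positive, advance = 2 mod 13 = 2 teeth = 2/13 turn
  gear 1: T1=19, direction=negative, advance = 2 mod 19 = 2 teeth = 2/19 turn
  gear 2: T2=23, direction=positive, advance = 2 mod 23 = 2 teeth = 2/23 turn
Gear 0: 2 mod 13 = 2
Fraction = 2 / 13 = 2/13 (gcd(2,13)=1) = 2/13

Answer: 2/13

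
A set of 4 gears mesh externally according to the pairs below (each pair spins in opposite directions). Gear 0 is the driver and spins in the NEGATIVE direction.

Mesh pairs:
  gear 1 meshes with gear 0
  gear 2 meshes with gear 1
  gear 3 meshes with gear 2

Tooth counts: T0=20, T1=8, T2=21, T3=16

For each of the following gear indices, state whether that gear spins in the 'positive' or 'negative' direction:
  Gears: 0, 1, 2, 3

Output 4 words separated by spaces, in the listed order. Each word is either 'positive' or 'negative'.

Answer: negative positive negative positive

Derivation:
Gear 0 (driver): negative (depth 0)
  gear 1: meshes with gear 0 -> depth 1 -> positive (opposite of gear 0)
  gear 2: meshes with gear 1 -> depth 2 -> negative (opposite of gear 1)
  gear 3: meshes with gear 2 -> depth 3 -> positive (opposite of gear 2)
Queried indices 0, 1, 2, 3 -> negative, positive, negative, positive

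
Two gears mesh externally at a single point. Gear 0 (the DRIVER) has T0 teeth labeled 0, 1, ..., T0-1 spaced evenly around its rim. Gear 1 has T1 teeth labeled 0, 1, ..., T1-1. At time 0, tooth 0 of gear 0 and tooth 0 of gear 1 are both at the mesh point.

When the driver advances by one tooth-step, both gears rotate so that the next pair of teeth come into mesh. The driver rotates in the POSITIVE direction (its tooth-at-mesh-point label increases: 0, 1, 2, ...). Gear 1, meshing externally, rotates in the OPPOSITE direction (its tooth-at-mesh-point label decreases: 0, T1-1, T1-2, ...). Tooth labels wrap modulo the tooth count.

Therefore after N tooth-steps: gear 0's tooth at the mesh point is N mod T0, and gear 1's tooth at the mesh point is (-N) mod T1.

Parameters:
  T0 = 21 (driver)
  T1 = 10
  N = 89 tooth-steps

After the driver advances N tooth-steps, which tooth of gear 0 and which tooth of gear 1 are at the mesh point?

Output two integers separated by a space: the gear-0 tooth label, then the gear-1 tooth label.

Gear 0 (driver, T0=21): tooth at mesh = N mod T0
  89 = 4 * 21 + 5, so 89 mod 21 = 5
  gear 0 tooth = 5
Gear 1 (driven, T1=10): tooth at mesh = (-N) mod T1
  89 = 8 * 10 + 9, so 89 mod 10 = 9
  (-89) mod 10 = (-9) mod 10 = 10 - 9 = 1
Mesh after 89 steps: gear-0 tooth 5 meets gear-1 tooth 1

Answer: 5 1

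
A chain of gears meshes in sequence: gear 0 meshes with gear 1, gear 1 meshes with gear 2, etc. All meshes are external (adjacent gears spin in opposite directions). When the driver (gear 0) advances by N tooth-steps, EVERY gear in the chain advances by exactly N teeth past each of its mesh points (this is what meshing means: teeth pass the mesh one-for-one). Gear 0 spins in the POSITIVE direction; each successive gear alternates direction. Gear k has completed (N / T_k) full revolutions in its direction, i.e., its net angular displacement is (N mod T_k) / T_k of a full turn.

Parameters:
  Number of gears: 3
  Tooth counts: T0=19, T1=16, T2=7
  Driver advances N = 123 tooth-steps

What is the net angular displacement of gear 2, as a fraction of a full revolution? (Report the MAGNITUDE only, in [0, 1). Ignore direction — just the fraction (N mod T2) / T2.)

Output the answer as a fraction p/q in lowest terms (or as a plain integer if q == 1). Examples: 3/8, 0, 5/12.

Answer: 4/7

Derivation:
Chain of 3 gears, tooth counts: [19, 16, 7]
  gear 0: T0=19, direction=positive, advance = 123 mod 19 = 9 teeth = 9/19 turn
  gear 1: T1=16, direction=negative, advance = 123 mod 16 = 11 teeth = 11/16 turn
  gear 2: T2=7, direction=positive, advance = 123 mod 7 = 4 teeth = 4/7 turn
Gear 2: 123 mod 7 = 4
Fraction = 4 / 7 = 4/7 (gcd(4,7)=1) = 4/7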